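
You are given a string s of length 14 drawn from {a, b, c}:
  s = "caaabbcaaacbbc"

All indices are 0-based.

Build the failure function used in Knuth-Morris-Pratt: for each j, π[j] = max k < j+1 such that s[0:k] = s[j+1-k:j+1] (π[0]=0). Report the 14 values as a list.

[0, 0, 0, 0, 0, 0, 1, 2, 3, 4, 1, 0, 0, 1]

π[0] = 0
j=1 s[j]='a': π[1]=0 (border '')
j=2 s[j]='a': π[2]=0 (border '')
j=3 s[j]='a': π[3]=0 (border '')
j=4 s[j]='b': π[4]=0 (border '')
j=5 s[j]='b': π[5]=0 (border '')
j=6 s[j]='c': π[6]=1 (border 'c')
j=7 s[j]='a': π[7]=2 (border 'ca')
j=8 s[j]='a': π[8]=3 (border 'caa')
j=9 s[j]='a': π[9]=4 (border 'caaa')
j=10 s[j]='c': k: 4→0; π[10]=1 (border 'c')
j=11 s[j]='b': k: 1→0; π[11]=0 (border '')
j=12 s[j]='b': π[12]=0 (border '')
j=13 s[j]='c': π[13]=1 (border 'c')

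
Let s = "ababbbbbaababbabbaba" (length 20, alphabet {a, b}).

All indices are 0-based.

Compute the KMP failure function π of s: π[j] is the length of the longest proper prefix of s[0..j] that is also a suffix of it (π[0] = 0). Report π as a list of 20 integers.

π[0] = 0
j=1 s[j]='b': π[1]=0 (border '')
j=2 s[j]='a': π[2]=1 (border 'a')
j=3 s[j]='b': π[3]=2 (border 'ab')
j=4 s[j]='b': k: 2→0; π[4]=0 (border '')
j=5 s[j]='b': π[5]=0 (border '')
j=6 s[j]='b': π[6]=0 (border '')
j=7 s[j]='b': π[7]=0 (border '')
j=8 s[j]='a': π[8]=1 (border 'a')
j=9 s[j]='a': k: 1→0; π[9]=1 (border 'a')
j=10 s[j]='b': π[10]=2 (border 'ab')
j=11 s[j]='a': π[11]=3 (border 'aba')
j=12 s[j]='b': π[12]=4 (border 'abab')
j=13 s[j]='b': π[13]=5 (border 'ababb')
j=14 s[j]='a': k: 5→0; π[14]=1 (border 'a')
j=15 s[j]='b': π[15]=2 (border 'ab')
j=16 s[j]='b': k: 2→0; π[16]=0 (border '')
j=17 s[j]='a': π[17]=1 (border 'a')
j=18 s[j]='b': π[18]=2 (border 'ab')
j=19 s[j]='a': π[19]=3 (border 'aba')

[0, 0, 1, 2, 0, 0, 0, 0, 1, 1, 2, 3, 4, 5, 1, 2, 0, 1, 2, 3]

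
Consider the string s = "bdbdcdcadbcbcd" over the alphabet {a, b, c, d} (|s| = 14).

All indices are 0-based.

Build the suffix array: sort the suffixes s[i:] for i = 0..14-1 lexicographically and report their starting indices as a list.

sorted suffixes:
  #0 SA[0]=7  'adbcbcd'
  #1 SA[1]=9  'bcbcd'
  #2 SA[2]=11  'bcd'
  #3 SA[3]=0  'bdbdcdcadbcbcd'
  #4 SA[4]=2  'bdcdcadbcbcd'
  #5 SA[5]=6  'cadbcbcd'
  #6 SA[6]=10  'cbcd'
  #7 SA[7]=12  'cd'
  #8 SA[8]=4  'cdcadbcbcd'
  #9 SA[9]=13  'd'
  #10 SA[10]=8  'dbcbcd'
  #11 SA[11]=1  'dbdcdcadbcbcd'
  #12 SA[12]=5  'dcadbcbcd'
  #13 SA[13]=3  'dcdcadbcbcd'

[7, 9, 11, 0, 2, 6, 10, 12, 4, 13, 8, 1, 5, 3]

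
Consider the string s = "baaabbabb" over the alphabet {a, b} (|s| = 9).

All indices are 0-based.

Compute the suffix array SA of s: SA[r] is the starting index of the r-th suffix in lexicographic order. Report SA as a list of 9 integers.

[1, 2, 6, 3, 8, 0, 5, 7, 4]

rank→(start, suffix):
  0 → (1, 'aaabbabb')
  1 → (2, 'aabbabb')
  2 → (6, 'abb')
  3 → (3, 'abbabb')
  4 → (8, 'b')
  5 → (0, 'baaabbabb')
  6 → (5, 'babb')
  7 → (7, 'bb')
  8 → (4, 'bbabb')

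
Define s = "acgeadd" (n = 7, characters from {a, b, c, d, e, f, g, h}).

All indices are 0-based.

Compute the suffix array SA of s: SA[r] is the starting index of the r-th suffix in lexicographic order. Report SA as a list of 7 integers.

rank→(start, suffix):
  0 → (0, 'acgeadd')
  1 → (4, 'add')
  2 → (1, 'cgeadd')
  3 → (6, 'd')
  4 → (5, 'dd')
  5 → (3, 'eadd')
  6 → (2, 'geadd')

[0, 4, 1, 6, 5, 3, 2]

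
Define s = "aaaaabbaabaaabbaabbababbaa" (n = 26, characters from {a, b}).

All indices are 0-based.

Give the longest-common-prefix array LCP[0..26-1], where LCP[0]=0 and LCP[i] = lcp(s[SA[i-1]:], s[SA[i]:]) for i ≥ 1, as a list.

[0, 1, 2, 4, 3, 8, 2, 3, 7, 5, 1, 3, 2, 5, 6, 4, 0, 3, 3, 4, 2, 3, 1, 4, 5, 3]

rank→(start, suffix):
  0 → (25, 'a')
  1 → (24, 'aa')
  2 → (0, 'aaaaabbaabaaabbaabbababbaa')
  3 → (1, 'aaaabbaabaaabbaabbababbaa')
  4 → (2, 'aaabbaabaaabbaabbababbaa')
  5 → (10, 'aaabbaabbababbaa')
  6 → (7, 'aabaaabbaabbababbaa')
  7 → (3, 'aabbaabaaabbaabbababbaa')
  8 → (11, 'aabbaabbababbaa')
  9 → (15, 'aabbababbaa')
  10 → (8, 'abaaabbaabbababbaa')
  11 → (19, 'ababbaa')
  12 → (21, 'abbaa')
  13 → (4, 'abbaabaaabbaabbababbaa')
  14 → (12, 'abbaabbababbaa')
  15 → (16, 'abbababbaa')
  16 → (23, 'baa')
  17 → (9, 'baaabbaabbababbaa')
  18 → (6, 'baabaaabbaabbababbaa')
  19 → (14, 'baabbababbaa')
  20 → (18, 'bababbaa')
  21 → (20, 'babbaa')
  22 → (22, 'bbaa')
  23 → (5, 'bbaabaaabbaabbababbaa')
  24 → (13, 'bbaabbababbaa')
  25 → (17, 'bbababbaa')

SA = [25, 24, 0, 1, 2, 10, 7, 3, 11, 15, 8, 19, 21, 4, 12, 16, 23, 9, 6, 14, 18, 20, 22, 5, 13, 17]
i: (SA[i-1],SA[i]) lcp shared
  1: (25,24) 1 'a'
  2: (24,0) 2 'aa'
  3: (0,1) 4 'aaaa'
  4: (1,2) 3 'aaa'
  5: (2,10) 8 'aaabbaab'
  6: (10,7) 2 'aa'
  7: (7,3) 3 'aab'
  8: (3,11) 7 'aabbaab'
  9: (11,15) 5 'aabba'
  10: (15,8) 1 'a'
  11: (8,19) 3 'aba'
  12: (19,21) 2 'ab'
  13: (21,4) 5 'abbaa'
  14: (4,12) 6 'abbaab'
  15: (12,16) 4 'abba'
  16: (16,23) 0 ''
  17: (23,9) 3 'baa'
  18: (9,6) 3 'baa'
  19: (6,14) 4 'baab'
  20: (14,18) 2 'ba'
  21: (18,20) 3 'bab'
  22: (20,22) 1 'b'
  23: (22,5) 4 'bbaa'
  24: (5,13) 5 'bbaab'
  25: (13,17) 3 'bba'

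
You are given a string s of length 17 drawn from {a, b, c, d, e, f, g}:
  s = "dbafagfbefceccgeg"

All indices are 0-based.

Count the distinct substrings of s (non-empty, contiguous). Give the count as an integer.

143

rank→(start, suffix):
  0 → (2, 'afagfbefceccgeg')
  1 → (4, 'agfbefceccgeg')
  2 → (1, 'bafagfbefceccgeg')
  3 → (7, 'befceccgeg')
  4 → (12, 'ccgeg')
  5 → (10, 'ceccgeg')
  6 → (13, 'cgeg')
  7 → (0, 'dbafagfbefceccgeg')
  8 → (11, 'eccgeg')
  9 → (8, 'efceccgeg')
  10 → (15, 'eg')
  11 → (3, 'fagfbefceccgeg')
  12 → (6, 'fbefceccgeg')
  13 → (9, 'fceccgeg')
  14 → (16, 'g')
  15 → (14, 'geg')
  16 → (5, 'gfbefceccgeg')

SA = [2, 4, 1, 7, 12, 10, 13, 0, 11, 8, 15, 3, 6, 9, 16, 14, 5]
[i] adj suffixes → lcp
  [1] 2/4 → 1 ('a')
  [2] 4/1 → 0 ('')
  [3] 1/7 → 1 ('b')
  [4] 7/12 → 0 ('')
  [5] 12/10 → 1 ('c')
  [6] 10/13 → 1 ('c')
  [7] 13/0 → 0 ('')
  [8] 0/11 → 0 ('')
  [9] 11/8 → 1 ('e')
  [10] 8/15 → 1 ('e')
  [11] 15/3 → 0 ('')
  [12] 3/6 → 1 ('f')
  [13] 6/9 → 1 ('f')
  [14] 9/16 → 0 ('')
  [15] 16/14 → 1 ('g')
  [16] 14/5 → 1 ('g')

n(n+1)/2 = 17·18/2 = 153
Σ LCP = 0 + 1 + 0 + 1 + 0 + 1 + 1 + 0 + 0 + 1 + 1 + 0 + 1 + 1 + 0 + 1 + 1 = 10
distinct = 153 − 10 = 143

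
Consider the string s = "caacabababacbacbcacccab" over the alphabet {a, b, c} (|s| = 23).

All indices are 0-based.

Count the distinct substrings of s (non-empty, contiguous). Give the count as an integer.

sorted suffixes:
  #0 SA[0]=1  'aacabababacbacbcacccab'
  #1 SA[1]=21  'ab'
  #2 SA[2]=4  'abababacbacbcacccab'
  #3 SA[3]=6  'ababacbacbcacccab'
  #4 SA[4]=8  'abacbacbcacccab'
  #5 SA[5]=2  'acabababacbacbcacccab'
  #6 SA[6]=10  'acbacbcacccab'
  #7 SA[7]=13  'acbcacccab'
  #8 SA[8]=17  'acccab'
  #9 SA[9]=22  'b'
  #10 SA[10]=5  'bababacbacbcacccab'
  #11 SA[11]=7  'babacbacbcacccab'
  #12 SA[12]=9  'bacbacbcacccab'
  #13 SA[13]=12  'bacbcacccab'
  #14 SA[14]=15  'bcacccab'
  #15 SA[15]=0  'caacabababacbacbcacccab'
  #16 SA[16]=20  'cab'
  #17 SA[17]=3  'cabababacbacbcacccab'
  #18 SA[18]=16  'cacccab'
  #19 SA[19]=11  'cbacbcacccab'
  #20 SA[20]=14  'cbcacccab'
  #21 SA[21]=19  'ccab'
  #22 SA[22]=18  'cccab'

SA = [1, 21, 4, 6, 8, 2, 10, 13, 17, 22, 5, 7, 9, 12, 15, 0, 20, 3, 16, 11, 14, 19, 18]
[i] adj suffixes → lcp
  [1] 1/21 → 1 ('a')
  [2] 21/4 → 2 ('ab')
  [3] 4/6 → 5 ('ababa')
  [4] 6/8 → 3 ('aba')
  [5] 8/2 → 1 ('a')
  [6] 2/10 → 2 ('ac')
  [7] 10/13 → 3 ('acb')
  [8] 13/17 → 2 ('ac')
  [9] 17/22 → 0 ('')
  [10] 22/5 → 1 ('b')
  [11] 5/7 → 4 ('baba')
  [12] 7/9 → 2 ('ba')
  [13] 9/12 → 4 ('bacb')
  [14] 12/15 → 1 ('b')
  [15] 15/0 → 0 ('')
  [16] 0/20 → 2 ('ca')
  [17] 20/3 → 3 ('cab')
  [18] 3/16 → 2 ('ca')
  [19] 16/11 → 1 ('c')
  [20] 11/14 → 2 ('cb')
  [21] 14/19 → 1 ('c')
  [22] 19/18 → 2 ('cc')

n(n+1)/2 = 23·24/2 = 276
Σ LCP = 0 + 1 + 2 + 5 + 3 + 1 + 2 + 3 + 2 + 0 + 1 + 4 + 2 + 4 + 1 + 0 + 2 + 3 + 2 + 1 + 2 + 1 + 2 = 44
distinct = 276 − 44 = 232

232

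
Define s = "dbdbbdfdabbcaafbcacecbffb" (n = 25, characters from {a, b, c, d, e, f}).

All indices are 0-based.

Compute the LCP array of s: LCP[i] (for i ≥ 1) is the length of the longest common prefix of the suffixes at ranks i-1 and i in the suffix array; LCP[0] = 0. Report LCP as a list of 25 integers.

[0, 1, 1, 1, 0, 1, 2, 1, 3, 1, 2, 1, 0, 2, 1, 1, 0, 1, 2, 1, 0, 0, 2, 1, 1]

rank→(start, suffix):
  0 → (12, 'aafbcacecbffb')
  1 → (8, 'abbcaafbcacecbffb')
  2 → (17, 'acecbffb')
  3 → (13, 'afbcacecbffb')
  4 → (24, 'b')
  5 → (9, 'bbcaafbcacecbffb')
  6 → (3, 'bbdfdabbcaafbcacecbffb')
  7 → (10, 'bcaafbcacecbffb')
  8 → (15, 'bcacecbffb')
  9 → (1, 'bdbbdfdabbcaafbcacecbffb')
  10 → (4, 'bdfdabbcaafbcacecbffb')
  11 → (21, 'bffb')
  12 → (11, 'caafbcacecbffb')
  13 → (16, 'cacecbffb')
  14 → (20, 'cbffb')
  15 → (18, 'cecbffb')
  16 → (7, 'dabbcaafbcacecbffb')
  17 → (2, 'dbbdfdabbcaafbcacecbffb')
  18 → (0, 'dbdbbdfdabbcaafbcacecbffb')
  19 → (5, 'dfdabbcaafbcacecbffb')
  20 → (19, 'ecbffb')
  21 → (23, 'fb')
  22 → (14, 'fbcacecbffb')
  23 → (6, 'fdabbcaafbcacecbffb')
  24 → (22, 'ffb')

SA = [12, 8, 17, 13, 24, 9, 3, 10, 15, 1, 4, 21, 11, 16, 20, 18, 7, 2, 0, 5, 19, 23, 14, 6, 22]
i: (SA[i-1],SA[i]) lcp shared
  1: (12,8) 1 'a'
  2: (8,17) 1 'a'
  3: (17,13) 1 'a'
  4: (13,24) 0 ''
  5: (24,9) 1 'b'
  6: (9,3) 2 'bb'
  7: (3,10) 1 'b'
  8: (10,15) 3 'bca'
  9: (15,1) 1 'b'
  10: (1,4) 2 'bd'
  11: (4,21) 1 'b'
  12: (21,11) 0 ''
  13: (11,16) 2 'ca'
  14: (16,20) 1 'c'
  15: (20,18) 1 'c'
  16: (18,7) 0 ''
  17: (7,2) 1 'd'
  18: (2,0) 2 'db'
  19: (0,5) 1 'd'
  20: (5,19) 0 ''
  21: (19,23) 0 ''
  22: (23,14) 2 'fb'
  23: (14,6) 1 'f'
  24: (6,22) 1 'f'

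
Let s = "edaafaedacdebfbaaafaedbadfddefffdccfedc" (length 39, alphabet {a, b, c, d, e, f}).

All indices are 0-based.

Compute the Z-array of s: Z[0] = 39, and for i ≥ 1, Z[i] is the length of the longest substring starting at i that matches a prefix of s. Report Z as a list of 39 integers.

Z[0]=39
i=1: outside box; Z[1]=0
i=2: outside box; Z[2]=0
i=3: outside box; Z[3]=0
i=4: outside box; Z[4]=0
i=5: outside box; Z[5]=0
i=6: outside box; Z[6]=3 extend→box=[6,9)
i=7: min(r-i=2, Z[1]=0)=0; Z[7]=0
i=8: min(r-i=1, Z[2]=0)=0; Z[8]=0
i=9: outside box; Z[9]=0
i=10: outside box; Z[10]=0
i=11: outside box; Z[11]=1 extend→box=[11,12)
i=12: outside box; Z[12]=0
i=13: outside box; Z[13]=0
i=14: outside box; Z[14]=0
i=15: outside box; Z[15]=0
i=16: outside box; Z[16]=0
i=17: outside box; Z[17]=0
i=18: outside box; Z[18]=0
i=19: outside box; Z[19]=0
i=20: outside box; Z[20]=2 extend→box=[20,22)
i=21: min(r-i=1, Z[1]=0)=0; Z[21]=0
i=22: outside box; Z[22]=0
i=23: outside box; Z[23]=0
i=24: outside box; Z[24]=0
i=25: outside box; Z[25]=0
i=26: outside box; Z[26]=0
i=27: outside box; Z[27]=0
i=28: outside box; Z[28]=1 extend→box=[28,29)
i=29: outside box; Z[29]=0
i=30: outside box; Z[30]=0
i=31: outside box; Z[31]=0
i=32: outside box; Z[32]=0
i=33: outside box; Z[33]=0
i=34: outside box; Z[34]=0
i=35: outside box; Z[35]=0
i=36: outside box; Z[36]=2 extend→box=[36,38)
i=37: min(r-i=1, Z[1]=0)=0; Z[37]=0
i=38: outside box; Z[38]=0

[39, 0, 0, 0, 0, 0, 3, 0, 0, 0, 0, 1, 0, 0, 0, 0, 0, 0, 0, 0, 2, 0, 0, 0, 0, 0, 0, 0, 1, 0, 0, 0, 0, 0, 0, 0, 2, 0, 0]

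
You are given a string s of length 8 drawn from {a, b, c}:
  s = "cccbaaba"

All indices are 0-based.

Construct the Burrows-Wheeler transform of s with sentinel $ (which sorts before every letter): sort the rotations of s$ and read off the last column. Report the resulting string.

abbaaccc$

rank  rotation   last
    0  $cccbaaba  a
    1  a$cccbaab  b
    2  aaba$cccb  b
    3  aba$cccba  a
    4  ba$cccbaa  a
    5  baaba$ccc  c
    6  cbaaba$cc  c
    7  ccbaaba$c  c
    8  cccbaaba$  $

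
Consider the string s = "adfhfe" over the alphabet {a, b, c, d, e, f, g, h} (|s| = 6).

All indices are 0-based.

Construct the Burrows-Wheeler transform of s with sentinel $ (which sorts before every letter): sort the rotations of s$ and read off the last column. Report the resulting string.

e$afhdf

rank  rotation last
    0  $adfhfe  e
    1  adfhfe$  $
    2  dfhfe$a  a
    3  e$adfhf  f
    4  fe$adfh  h
    5  fhfe$ad  d
    6  hfe$adf  f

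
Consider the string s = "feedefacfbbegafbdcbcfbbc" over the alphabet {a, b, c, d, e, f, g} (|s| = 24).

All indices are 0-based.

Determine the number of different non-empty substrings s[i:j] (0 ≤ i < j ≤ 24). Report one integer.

sorted suffixes:
  #0 SA[0]=6  'acfbbegafbdcbcfbbc'
  #1 SA[1]=13  'afbdcbcfbbc'
  #2 SA[2]=21  'bbc'
  #3 SA[3]=9  'bbegafbdcbcfbbc'
  #4 SA[4]=22  'bc'
  #5 SA[5]=18  'bcfbbc'
  #6 SA[6]=15  'bdcbcfbbc'
  #7 SA[7]=10  'begafbdcbcfbbc'
  #8 SA[8]=23  'c'
  #9 SA[9]=17  'cbcfbbc'
  #10 SA[10]=19  'cfbbc'
  #11 SA[11]=7  'cfbbegafbdcbcfbbc'
  #12 SA[12]=16  'dcbcfbbc'
  #13 SA[13]=3  'defacfbbegafbdcbcfbbc'
  #14 SA[14]=2  'edefacfbbegafbdcbcfbbc'
  #15 SA[15]=1  'eedefacfbbegafbdcbcfbbc'
  #16 SA[16]=4  'efacfbbegafbdcbcfbbc'
  #17 SA[17]=11  'egafbdcbcfbbc'
  #18 SA[18]=5  'facfbbegafbdcbcfbbc'
  #19 SA[19]=20  'fbbc'
  #20 SA[20]=8  'fbbegafbdcbcfbbc'
  #21 SA[21]=14  'fbdcbcfbbc'
  #22 SA[22]=0  'feedefacfbbegafbdcbcfbbc'
  #23 SA[23]=12  'gafbdcbcfbbc'

SA = [6, 13, 21, 9, 22, 18, 15, 10, 23, 17, 19, 7, 16, 3, 2, 1, 4, 11, 5, 20, 8, 14, 0, 12]
i: (SA[i-1],SA[i]) lcp shared
  1: (6,13) 1 'a'
  2: (13,21) 0 ''
  3: (21,9) 2 'bb'
  4: (9,22) 1 'b'
  5: (22,18) 2 'bc'
  6: (18,15) 1 'b'
  7: (15,10) 1 'b'
  8: (10,23) 0 ''
  9: (23,17) 1 'c'
  10: (17,19) 1 'c'
  11: (19,7) 4 'cfbb'
  12: (7,16) 0 ''
  13: (16,3) 1 'd'
  14: (3,2) 0 ''
  15: (2,1) 1 'e'
  16: (1,4) 1 'e'
  17: (4,11) 1 'e'
  18: (11,5) 0 ''
  19: (5,20) 1 'f'
  20: (20,8) 3 'fbb'
  21: (8,14) 2 'fb'
  22: (14,0) 1 'f'
  23: (0,12) 0 ''

n(n+1)/2 = 24·25/2 = 300
Σ LCP = 0 + 1 + 0 + 2 + 1 + 2 + 1 + 1 + 0 + 1 + 1 + 4 + 0 + 1 + 0 + 1 + 1 + 1 + 0 + 1 + 3 + 2 + 1 + 0 = 25
distinct = 300 − 25 = 275

275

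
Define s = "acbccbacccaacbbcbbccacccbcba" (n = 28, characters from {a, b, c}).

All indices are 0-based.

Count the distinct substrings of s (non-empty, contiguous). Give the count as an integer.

rank | idx | suffix
   0 |  27 | a
   1 |  10 | aacbbcbbccacccbcba
   2 |  11 | acbbcbbccacccbcba
   3 |   0 | acbccbacccaacbbcbbccacccbcba
   4 |   6 | acccaacbbcbbccacccbcba
   5 |  20 | acccbcba
   6 |  26 | ba
   7 |   5 | bacccaacbbcbbccacccbcba
   8 |  13 | bbcbbccacccbcba
   9 |  16 | bbccacccbcba
  10 |  24 | bcba
  11 |  14 | bcbbccacccbcba
  12 |  17 | bccacccbcba
  13 |   2 | bccbacccaacbbcbbccacccbcba
  14 |   9 | caacbbcbbccacccbcba
  15 |  19 | cacccbcba
  16 |  25 | cba
  17 |   4 | cbacccaacbbcbbccacccbcba
  18 |  12 | cbbcbbccacccbcba
  19 |  15 | cbbccacccbcba
  20 |  23 | cbcba
  21 |   1 | cbccbacccaacbbcbbccacccbcba
  22 |   8 | ccaacbbcbbccacccbcba
  23 |  18 | ccacccbcba
  24 |   3 | ccbacccaacbbcbbccacccbcba
  25 |  22 | ccbcba
  26 |   7 | cccaacbbcbbccacccbcba
  27 |  21 | cccbcba

SA = [27, 10, 11, 0, 6, 20, 26, 5, 13, 16, 24, 14, 17, 2, 9, 19, 25, 4, 12, 15, 23, 1, 8, 18, 3, 22, 7, 21]
[i] adj suffixes → lcp
  [1] 27/10 → 1 ('a')
  [2] 10/11 → 1 ('a')
  [3] 11/0 → 3 ('acb')
  [4] 0/6 → 2 ('ac')
  [5] 6/20 → 4 ('accc')
  [6] 20/26 → 0 ('')
  [7] 26/5 → 2 ('ba')
  [8] 5/13 → 1 ('b')
  [9] 13/16 → 3 ('bbc')
  [10] 16/24 → 1 ('b')
  [11] 24/14 → 3 ('bcb')
  [12] 14/17 → 2 ('bc')
  [13] 17/2 → 3 ('bcc')
  [14] 2/9 → 0 ('')
  [15] 9/19 → 2 ('ca')
  [16] 19/25 → 1 ('c')
  [17] 25/4 → 3 ('cba')
  [18] 4/12 → 2 ('cb')
  [19] 12/15 → 4 ('cbbc')
  [20] 15/23 → 2 ('cb')
  [21] 23/1 → 3 ('cbc')
  [22] 1/8 → 1 ('c')
  [23] 8/18 → 3 ('cca')
  [24] 18/3 → 2 ('cc')
  [25] 3/22 → 3 ('ccb')
  [26] 22/7 → 2 ('cc')
  [27] 7/21 → 3 ('ccc')

n(n+1)/2 = 28·29/2 = 406
Σ LCP = 0 + 1 + 1 + 3 + 2 + 4 + 0 + 2 + 1 + 3 + 1 + 3 + 2 + 3 + 0 + 2 + 1 + 3 + 2 + 4 + 2 + 3 + 1 + 3 + 2 + 3 + 2 + 3 = 57
distinct = 406 − 57 = 349

349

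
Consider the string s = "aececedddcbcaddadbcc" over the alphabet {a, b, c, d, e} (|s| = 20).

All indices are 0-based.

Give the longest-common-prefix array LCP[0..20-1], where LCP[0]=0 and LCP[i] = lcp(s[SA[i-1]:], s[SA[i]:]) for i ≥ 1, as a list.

sorted suffixes:
  #0 SA[0]=15  'adbcc'
  #1 SA[1]=12  'addadbcc'
  #2 SA[2]=0  'aececedddcbcaddadbcc'
  #3 SA[3]=10  'bcaddadbcc'
  #4 SA[4]=17  'bcc'
  #5 SA[5]=19  'c'
  #6 SA[6]=11  'caddadbcc'
  #7 SA[7]=9  'cbcaddadbcc'
  #8 SA[8]=18  'cc'
  #9 SA[9]=2  'cecedddcbcaddadbcc'
  #10 SA[10]=4  'cedddcbcaddadbcc'
  #11 SA[11]=14  'dadbcc'
  #12 SA[12]=16  'dbcc'
  #13 SA[13]=8  'dcbcaddadbcc'
  #14 SA[14]=13  'ddadbcc'
  #15 SA[15]=7  'ddcbcaddadbcc'
  #16 SA[16]=6  'dddcbcaddadbcc'
  #17 SA[17]=1  'ececedddcbcaddadbcc'
  #18 SA[18]=3  'ecedddcbcaddadbcc'
  #19 SA[19]=5  'edddcbcaddadbcc'

SA = [15, 12, 0, 10, 17, 19, 11, 9, 18, 2, 4, 14, 16, 8, 13, 7, 6, 1, 3, 5]
rank  pair      lcp
   1  s[15:],s[12:]  2  'ad'
   2  s[12:],s[0:]  1  'a'
   3  s[0:],s[10:]  0  ''
   4  s[10:],s[17:]  2  'bc'
   5  s[17:],s[19:]  0  ''
   6  s[19:],s[11:]  1  'c'
   7  s[11:],s[9:]  1  'c'
   8  s[9:],s[18:]  1  'c'
   9  s[18:],s[2:]  1  'c'
  10  s[2:],s[4:]  2  'ce'
  11  s[4:],s[14:]  0  ''
  12  s[14:],s[16:]  1  'd'
  13  s[16:],s[8:]  1  'd'
  14  s[8:],s[13:]  1  'd'
  15  s[13:],s[7:]  2  'dd'
  16  s[7:],s[6:]  2  'dd'
  17  s[6:],s[1:]  0  ''
  18  s[1:],s[3:]  3  'ece'
  19  s[3:],s[5:]  1  'e'

[0, 2, 1, 0, 2, 0, 1, 1, 1, 1, 2, 0, 1, 1, 1, 2, 2, 0, 3, 1]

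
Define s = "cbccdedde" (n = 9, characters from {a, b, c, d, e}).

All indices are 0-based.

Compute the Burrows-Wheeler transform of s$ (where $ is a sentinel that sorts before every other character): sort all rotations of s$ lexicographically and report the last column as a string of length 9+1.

rank  rotation    last
    0  $cbccdedde  e
    1  bccdedde$c  c
    2  cbccdedde$  $
    3  ccdedde$cb  b
    4  cdedde$cbc  c
    5  dde$cbccde  e
    6  de$cbccded  d
    7  dedde$cbcc  c
    8  e$cbccdedd  d
    9  edde$cbccd  d

ec$bcedcdd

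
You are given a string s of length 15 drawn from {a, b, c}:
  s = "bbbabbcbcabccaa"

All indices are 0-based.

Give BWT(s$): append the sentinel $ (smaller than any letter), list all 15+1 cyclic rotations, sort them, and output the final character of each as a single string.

rank  rotation          last
    0  $bbbabbcbcabccaa  a
    1  a$bbbabbcbcabcca  a
    2  aa$bbbabbcbcabcc  c
    3  abbcbcabccaa$bbb  b
    4  abccaa$bbbabbcbc  c
    5  babbcbcabccaa$bb  b
    6  bbabbcbcabccaa$b  b
    7  bbbabbcbcabccaa$  $
    8  bbcbcabccaa$bbba  a
    9  bcabccaa$bbbabbc  c
   10  bcbcabccaa$bbbab  b
   11  bccaa$bbbabbcbca  a
   12  caa$bbbabbcbcabc  c
   13  cabccaa$bbbabbcb  b
   14  cbcabccaa$bbbabb  b
   15  ccaa$bbbabbcbcab  b

aacbcbb$acbacbbb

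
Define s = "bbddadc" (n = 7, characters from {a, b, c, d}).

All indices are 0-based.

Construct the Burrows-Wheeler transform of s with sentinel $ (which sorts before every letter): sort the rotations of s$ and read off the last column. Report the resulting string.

rank  rotation  last
    0  $bbddadc  c
    1  adc$bbdd  d
    2  bbddadc$  $
    3  bddadc$b  b
    4  c$bbddad  d
    5  dadc$bbd  d
    6  dc$bbdda  a
    7  ddadc$bb  b

cd$bddab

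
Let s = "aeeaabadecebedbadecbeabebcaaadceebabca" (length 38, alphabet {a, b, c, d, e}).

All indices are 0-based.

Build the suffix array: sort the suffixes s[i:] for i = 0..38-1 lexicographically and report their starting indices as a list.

[37, 26, 3, 27, 4, 34, 21, 28, 15, 6, 0, 33, 14, 5, 35, 24, 19, 22, 11, 36, 25, 18, 9, 30, 13, 29, 16, 7, 2, 20, 32, 23, 10, 17, 8, 12, 1, 31]

sorted suffixes:
  #0 SA[0]=37  'a'
  #1 SA[1]=26  'aaadceebabca'
  #2 SA[2]=3  'aabadecebedbadecbeabebcaaadceebabca'
  #3 SA[3]=27  'aadceebabca'
  #4 SA[4]=4  'abadecebedbadecbeabebcaaadceebabca'
  #5 SA[5]=34  'abca'
  #6 SA[6]=21  'abebcaaadceebabca'
  #7 SA[7]=28  'adceebabca'
  #8 SA[8]=15  'adecbeabebcaaadceebabca'
  #9 SA[9]=6  'adecebedbadecbeabebcaaadceebabca'
  #10 SA[10]=0  'aeeaabadecebedbadecbeabebcaaadceebabca'
  #11 SA[11]=33  'babca'
  #12 SA[12]=14  'badecbeabebcaaadceebabca'
  #13 SA[13]=5  'badecebedbadecbeabebcaaadceebabca'
  #14 SA[14]=35  'bca'
  #15 SA[15]=24  'bcaaadceebabca'
  #16 SA[16]=19  'beabebcaaadceebabca'
  #17 SA[17]=22  'bebcaaadceebabca'
  #18 SA[18]=11  'bedbadecbeabebcaaadceebabca'
  #19 SA[19]=36  'ca'
  #20 SA[20]=25  'caaadceebabca'
  #21 SA[21]=18  'cbeabebcaaadceebabca'
  #22 SA[22]=9  'cebedbadecbeabebcaaadceebabca'
  #23 SA[23]=30  'ceebabca'
  #24 SA[24]=13  'dbadecbeabebcaaadceebabca'
  #25 SA[25]=29  'dceebabca'
  #26 SA[26]=16  'decbeabebcaaadceebabca'
  #27 SA[27]=7  'decebedbadecbeabebcaaadceebabca'
  #28 SA[28]=2  'eaabadecebedbadecbeabebcaaadceebabca'
  #29 SA[29]=20  'eabebcaaadceebabca'
  #30 SA[30]=32  'ebabca'
  #31 SA[31]=23  'ebcaaadceebabca'
  #32 SA[32]=10  'ebedbadecbeabebcaaadceebabca'
  #33 SA[33]=17  'ecbeabebcaaadceebabca'
  #34 SA[34]=8  'ecebedbadecbeabebcaaadceebabca'
  #35 SA[35]=12  'edbadecbeabebcaaadceebabca'
  #36 SA[36]=1  'eeaabadecebedbadecbeabebcaaadceebabca'
  #37 SA[37]=31  'eebabca'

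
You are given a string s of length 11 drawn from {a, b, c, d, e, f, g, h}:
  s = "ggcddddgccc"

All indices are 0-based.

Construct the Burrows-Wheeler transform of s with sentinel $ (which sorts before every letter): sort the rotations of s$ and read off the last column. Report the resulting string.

cccggcddddg$

rank  rotation      last
    0  $ggcddddgccc  c
    1  c$ggcddddgcc  c
    2  cc$ggcddddgc  c
    3  ccc$ggcddddg  g
    4  cddddgccc$gg  g
    5  ddddgccc$ggc  c
    6  dddgccc$ggcd  d
    7  ddgccc$ggcdd  d
    8  dgccc$ggcddd  d
    9  gccc$ggcdddd  d
   10  gcddddgccc$g  g
   11  ggcddddgccc$  $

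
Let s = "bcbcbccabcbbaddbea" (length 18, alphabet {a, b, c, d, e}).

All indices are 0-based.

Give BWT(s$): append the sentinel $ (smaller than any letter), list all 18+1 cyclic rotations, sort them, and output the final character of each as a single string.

aecbbca$ccdcbbbbdab

rank  rotation             last
    0  $bcbcbccabcbbaddbea  a
    1  a$bcbcbccabcbbaddbe  e
    2  abcbbaddbea$bcbcbcc  c
    3  addbea$bcbcbccabcbb  b
    4  baddbea$bcbcbccabcb  b
    5  bbaddbea$bcbcbccabc  c
    6  bcbbaddbea$bcbcbcca  a
    7  bcbcbccabcbbaddbea$  $
    8  bcbccabcbbaddbea$bc  c
    9  bccabcbbaddbea$bcbc  c
   10  bea$bcbcbccabcbbadd  d
   11  cabcbbaddbea$bcbcbc  c
   12  cbbaddbea$bcbcbccab  b
   13  cbcbccabcbbaddbea$b  b
   14  cbccabcbbaddbea$bcb  b
   15  ccabcbbaddbea$bcbcb  b
   16  dbea$bcbcbccabcbbad  d
   17  ddbea$bcbcbccabcbba  a
   18  ea$bcbcbccabcbbaddb  b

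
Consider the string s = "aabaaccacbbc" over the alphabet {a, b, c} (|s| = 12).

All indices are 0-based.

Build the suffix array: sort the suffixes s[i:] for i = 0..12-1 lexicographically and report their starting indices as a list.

rank | idx | suffix
   0 |   0 | aabaaccacbbc
   1 |   3 | aaccacbbc
   2 |   1 | abaaccacbbc
   3 |   7 | acbbc
   4 |   4 | accacbbc
   5 |   2 | baaccacbbc
   6 |   9 | bbc
   7 |  10 | bc
   8 |  11 | c
   9 |   6 | cacbbc
  10 |   8 | cbbc
  11 |   5 | ccacbbc

[0, 3, 1, 7, 4, 2, 9, 10, 11, 6, 8, 5]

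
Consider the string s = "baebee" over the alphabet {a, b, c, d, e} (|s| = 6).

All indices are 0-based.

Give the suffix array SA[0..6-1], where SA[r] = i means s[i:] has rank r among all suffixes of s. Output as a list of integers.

[1, 0, 3, 5, 2, 4]

sorted suffixes:
  #0 SA[0]=1  'aebee'
  #1 SA[1]=0  'baebee'
  #2 SA[2]=3  'bee'
  #3 SA[3]=5  'e'
  #4 SA[4]=2  'ebee'
  #5 SA[5]=4  'ee'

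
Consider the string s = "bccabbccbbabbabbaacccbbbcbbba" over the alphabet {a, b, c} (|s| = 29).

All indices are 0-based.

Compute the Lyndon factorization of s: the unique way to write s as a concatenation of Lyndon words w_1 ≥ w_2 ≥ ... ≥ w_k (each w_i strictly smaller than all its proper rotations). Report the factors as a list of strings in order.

["bcc", "abbccbb", "abb", "abb", "aacccbbbcbbb", "a"]

emit factor 1: 'bcc' (i=0, period=3)
emit factor 2: 'abbccbb' (i=3, period=7)
emit factor 3: 'abb' (i=10, period=3)
emit factor 4: 'abb' (i=13, period=3)
emit factor 5: 'aacccbbbcbbb' (i=16, period=12)
emit factor 6: 'a' (i=28, period=1)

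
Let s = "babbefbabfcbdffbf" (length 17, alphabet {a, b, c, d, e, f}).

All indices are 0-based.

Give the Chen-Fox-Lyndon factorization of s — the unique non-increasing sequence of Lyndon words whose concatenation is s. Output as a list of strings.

emit factor 1: 'b' (i=0, period=1)
emit factor 2: 'abbefbabfcbdffbf' (i=1, period=16)

["b", "abbefbabfcbdffbf"]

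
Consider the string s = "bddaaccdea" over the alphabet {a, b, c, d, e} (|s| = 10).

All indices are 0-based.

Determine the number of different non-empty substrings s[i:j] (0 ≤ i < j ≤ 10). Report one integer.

sorted suffixes:
  #0 SA[0]=9  'a'
  #1 SA[1]=3  'aaccdea'
  #2 SA[2]=4  'accdea'
  #3 SA[3]=0  'bddaaccdea'
  #4 SA[4]=5  'ccdea'
  #5 SA[5]=6  'cdea'
  #6 SA[6]=2  'daaccdea'
  #7 SA[7]=1  'ddaaccdea'
  #8 SA[8]=7  'dea'
  #9 SA[9]=8  'ea'

SA = [9, 3, 4, 0, 5, 6, 2, 1, 7, 8]
rank  pair      lcp
   1  s[9:],s[3:]  1  'a'
   2  s[3:],s[4:]  1  'a'
   3  s[4:],s[0:]  0  ''
   4  s[0:],s[5:]  0  ''
   5  s[5:],s[6:]  1  'c'
   6  s[6:],s[2:]  0  ''
   7  s[2:],s[1:]  1  'd'
   8  s[1:],s[7:]  1  'd'
   9  s[7:],s[8:]  0  ''

n(n+1)/2 = 10·11/2 = 55
Σ LCP = 0 + 1 + 1 + 0 + 0 + 1 + 0 + 1 + 1 + 0 = 5
distinct = 55 − 5 = 50

50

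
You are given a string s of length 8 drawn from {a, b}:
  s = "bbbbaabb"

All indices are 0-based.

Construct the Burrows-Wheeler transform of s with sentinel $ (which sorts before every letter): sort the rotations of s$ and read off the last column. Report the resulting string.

bbabbabb$

rank  rotation   last
    0  $bbbbaabb  b
    1  aabb$bbbb  b
    2  abb$bbbba  a
    3  b$bbbbaab  b
    4  baabb$bbb  b
    5  bb$bbbbaa  a
    6  bbaabb$bb  b
    7  bbbaabb$b  b
    8  bbbbaabb$  $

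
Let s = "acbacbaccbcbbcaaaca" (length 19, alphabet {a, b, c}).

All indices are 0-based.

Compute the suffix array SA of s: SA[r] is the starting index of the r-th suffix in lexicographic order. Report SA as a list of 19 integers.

rank→(start, suffix):
  0 → (18, 'a')
  1 → (14, 'aaaca')
  2 → (15, 'aaca')
  3 → (16, 'aca')
  4 → (0, 'acbacbaccbcbbcaaaca')
  5 → (3, 'acbaccbcbbcaaaca')
  6 → (6, 'accbcbbcaaaca')
  7 → (2, 'bacbaccbcbbcaaaca')
  8 → (5, 'baccbcbbcaaaca')
  9 → (11, 'bbcaaaca')
  10 → (12, 'bcaaaca')
  11 → (9, 'bcbbcaaaca')
  12 → (17, 'ca')
  13 → (13, 'caaaca')
  14 → (1, 'cbacbaccbcbbcaaaca')
  15 → (4, 'cbaccbcbbcaaaca')
  16 → (10, 'cbbcaaaca')
  17 → (8, 'cbcbbcaaaca')
  18 → (7, 'ccbcbbcaaaca')

[18, 14, 15, 16, 0, 3, 6, 2, 5, 11, 12, 9, 17, 13, 1, 4, 10, 8, 7]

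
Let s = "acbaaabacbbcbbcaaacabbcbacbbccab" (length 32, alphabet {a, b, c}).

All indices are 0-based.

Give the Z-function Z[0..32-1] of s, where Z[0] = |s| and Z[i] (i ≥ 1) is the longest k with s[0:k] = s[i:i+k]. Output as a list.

[32, 0, 0, 1, 1, 1, 0, 3, 0, 0, 0, 0, 0, 0, 0, 1, 1, 2, 0, 1, 0, 0, 0, 0, 3, 0, 0, 0, 0, 0, 1, 0]

Z[0]=32
i=1: fresh scan; Z[1]=0
i=2: fresh scan; Z[2]=0
i=3: fresh scan; Z[3]=1 grow→box=[3,4)
i=4: fresh scan; Z[4]=1 grow→box=[4,5)
i=5: fresh scan; Z[5]=1 grow→box=[5,6)
i=6: fresh scan; Z[6]=0
i=7: fresh scan; Z[7]=3 grow→box=[7,10)
i=8: min(r-i=2, Z[1]=0)=0; Z[8]=0
i=9: min(r-i=1, Z[2]=0)=0; Z[9]=0
i=10: fresh scan; Z[10]=0
i=11: fresh scan; Z[11]=0
i=12: fresh scan; Z[12]=0
i=13: fresh scan; Z[13]=0
i=14: fresh scan; Z[14]=0
i=15: fresh scan; Z[15]=1 grow→box=[15,16)
i=16: fresh scan; Z[16]=1 grow→box=[16,17)
i=17: fresh scan; Z[17]=2 grow→box=[17,19)
i=18: min(r-i=1, Z[1]=0)=0; Z[18]=0
i=19: fresh scan; Z[19]=1 grow→box=[19,20)
i=20: fresh scan; Z[20]=0
i=21: fresh scan; Z[21]=0
i=22: fresh scan; Z[22]=0
i=23: fresh scan; Z[23]=0
i=24: fresh scan; Z[24]=3 grow→box=[24,27)
i=25: min(r-i=2, Z[1]=0)=0; Z[25]=0
i=26: min(r-i=1, Z[2]=0)=0; Z[26]=0
i=27: fresh scan; Z[27]=0
i=28: fresh scan; Z[28]=0
i=29: fresh scan; Z[29]=0
i=30: fresh scan; Z[30]=1 grow→box=[30,31)
i=31: fresh scan; Z[31]=0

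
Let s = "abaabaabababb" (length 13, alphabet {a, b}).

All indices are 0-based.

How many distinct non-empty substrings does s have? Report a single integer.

59

rank→(start, suffix):
  0 → (2, 'aabaabababb')
  1 → (5, 'aabababb')
  2 → (0, 'abaabaabababb')
  3 → (3, 'abaabababb')
  4 → (6, 'abababb')
  5 → (8, 'ababb')
  6 → (10, 'abb')
  7 → (12, 'b')
  8 → (1, 'baabaabababb')
  9 → (4, 'baabababb')
  10 → (7, 'bababb')
  11 → (9, 'babb')
  12 → (11, 'bb')

SA = [2, 5, 0, 3, 6, 8, 10, 12, 1, 4, 7, 9, 11]
i: (SA[i-1],SA[i]) lcp shared
  1: (2,5) 4 'aaba'
  2: (5,0) 1 'a'
  3: (0,3) 6 'abaaba'
  4: (3,6) 3 'aba'
  5: (6,8) 4 'abab'
  6: (8,10) 2 'ab'
  7: (10,12) 0 ''
  8: (12,1) 1 'b'
  9: (1,4) 5 'baaba'
  10: (4,7) 2 'ba'
  11: (7,9) 3 'bab'
  12: (9,11) 1 'b'

n(n+1)/2 = 13·14/2 = 91
Σ LCP = 0 + 4 + 1 + 6 + 3 + 4 + 2 + 0 + 1 + 5 + 2 + 3 + 1 = 32
distinct = 91 − 32 = 59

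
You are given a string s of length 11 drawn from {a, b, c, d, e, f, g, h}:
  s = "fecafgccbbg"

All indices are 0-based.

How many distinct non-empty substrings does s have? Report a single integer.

61

sorted suffixes:
  #0 SA[0]=3  'afgccbbg'
  #1 SA[1]=8  'bbg'
  #2 SA[2]=9  'bg'
  #3 SA[3]=2  'cafgccbbg'
  #4 SA[4]=7  'cbbg'
  #5 SA[5]=6  'ccbbg'
  #6 SA[6]=1  'ecafgccbbg'
  #7 SA[7]=0  'fecafgccbbg'
  #8 SA[8]=4  'fgccbbg'
  #9 SA[9]=10  'g'
  #10 SA[10]=5  'gccbbg'

SA = [3, 8, 9, 2, 7, 6, 1, 0, 4, 10, 5]
[i] adj suffixes → lcp
  [1] 3/8 → 0 ('')
  [2] 8/9 → 1 ('b')
  [3] 9/2 → 0 ('')
  [4] 2/7 → 1 ('c')
  [5] 7/6 → 1 ('c')
  [6] 6/1 → 0 ('')
  [7] 1/0 → 0 ('')
  [8] 0/4 → 1 ('f')
  [9] 4/10 → 0 ('')
  [10] 10/5 → 1 ('g')

n(n+1)/2 = 11·12/2 = 66
Σ LCP = 0 + 0 + 1 + 0 + 1 + 1 + 0 + 0 + 1 + 0 + 1 = 5
distinct = 66 − 5 = 61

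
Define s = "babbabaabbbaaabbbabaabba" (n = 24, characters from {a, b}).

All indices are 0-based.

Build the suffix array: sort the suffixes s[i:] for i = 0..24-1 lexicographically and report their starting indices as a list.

rank | idx | suffix
   0 |  23 | a
   1 |  11 | aaabbbabaabba
   2 |  19 | aabba
   3 |   6 | aabbbaaabbbabaabba
   4 |  12 | aabbbabaabba
   5 |  17 | abaabba
   6 |   4 | abaabbbaaabbbabaabba
   7 |  20 | abba
   8 |   1 | abbabaabbbaaabbbabaabba
   9 |   7 | abbbaaabbbabaabba
  10 |  13 | abbbabaabba
  11 |  22 | ba
  12 |  10 | baaabbbabaabba
  13 |  18 | baabba
  14 |   5 | baabbbaaabbbabaabba
  15 |  16 | babaabba
  16 |   3 | babaabbbaaabbbabaabba
  17 |   0 | babbabaabbbaaabbbabaabba
  18 |  21 | bba
  19 |   9 | bbaaabbbabaabba
  20 |  15 | bbabaabba
  21 |   2 | bbabaabbbaaabbbabaabba
  22 |   8 | bbbaaabbbabaabba
  23 |  14 | bbbabaabba

[23, 11, 19, 6, 12, 17, 4, 20, 1, 7, 13, 22, 10, 18, 5, 16, 3, 0, 21, 9, 15, 2, 8, 14]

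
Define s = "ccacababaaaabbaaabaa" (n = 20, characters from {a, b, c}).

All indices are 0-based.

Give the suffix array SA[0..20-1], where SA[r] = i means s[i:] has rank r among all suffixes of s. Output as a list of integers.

[19, 18, 8, 14, 9, 15, 10, 16, 6, 4, 11, 2, 17, 7, 13, 5, 12, 3, 1, 0]

rank | idx | suffix
   0 |  19 | a
   1 |  18 | aa
   2 |   8 | aaaabbaaabaa
   3 |  14 | aaabaa
   4 |   9 | aaabbaaabaa
   5 |  15 | aabaa
   6 |  10 | aabbaaabaa
   7 |  16 | abaa
   8 |   6 | abaaaabbaaabaa
   9 |   4 | ababaaaabbaaabaa
  10 |  11 | abbaaabaa
  11 |   2 | acababaaaabbaaabaa
  12 |  17 | baa
  13 |   7 | baaaabbaaabaa
  14 |  13 | baaabaa
  15 |   5 | babaaaabbaaabaa
  16 |  12 | bbaaabaa
  17 |   3 | cababaaaabbaaabaa
  18 |   1 | cacababaaaabbaaabaa
  19 |   0 | ccacababaaaabbaaabaa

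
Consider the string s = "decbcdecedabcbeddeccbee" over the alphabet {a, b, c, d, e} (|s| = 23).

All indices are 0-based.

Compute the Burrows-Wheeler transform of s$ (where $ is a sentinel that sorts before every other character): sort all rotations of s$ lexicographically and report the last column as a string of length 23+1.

edacccebcebeee$dcedddcbb

rank  rotation                  last
    0  $decbcdecedabcbeddeccbee  e
    1  abcbeddeccbee$decbcdeced  d
    2  bcbeddeccbee$decbcdeceda  a
    3  bcdecedabcbeddeccbee$dec  c
    4  beddeccbee$decbcdecedabc  c
    5  bee$decbcdecedabcbeddecc  c
    6  cbcdecedabcbeddeccbee$de  e
    7  cbeddeccbee$decbcdecedab  b
    8  cbee$decbcdecedabcbeddec  c
    9  ccbee$decbcdecedabcbedde  e
   10  cdecedabcbeddeccbee$decb  b
   11  cedabcbeddeccbee$decbcde  e
   12  dabcbeddeccbee$decbcdece  e
   13  ddeccbee$decbcdecedabcbe  e
   14  decbcdecedabcbeddeccbee$  $
   15  deccbee$decbcdecedabcbed  d
   16  decedabcbeddeccbee$decbc  c
   17  e$decbcdecedabcbeddeccbe  e
   18  ecbcdecedabcbeddeccbee$d  d
   19  eccbee$decbcdecedabcbedd  d
   20  ecedabcbeddeccbee$decbcd  d
   21  edabcbeddeccbee$decbcdec  c
   22  eddeccbee$decbcdecedabcb  b
   23  ee$decbcdecedabcbeddeccb  b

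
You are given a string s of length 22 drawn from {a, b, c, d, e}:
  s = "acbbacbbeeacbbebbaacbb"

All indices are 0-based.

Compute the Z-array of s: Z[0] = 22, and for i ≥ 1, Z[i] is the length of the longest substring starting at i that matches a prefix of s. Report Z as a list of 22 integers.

Z[0]=22
i=1: i≥r, start 0; Z[1]=0
i=2: i≥r, start 0; Z[2]=0
i=3: i≥r, start 0; Z[3]=0
i=4: i≥r, start 0; Z[4]=4 extend→box=[4,8)
i=5: min(r-i=3, Z[1]=0)=0; Z[5]=0
i=6: min(r-i=2, Z[2]=0)=0; Z[6]=0
i=7: min(r-i=1, Z[3]=0)=0; Z[7]=0
i=8: i≥r, start 0; Z[8]=0
i=9: i≥r, start 0; Z[9]=0
i=10: i≥r, start 0; Z[10]=4 extend→box=[10,14)
i=11: min(r-i=3, Z[1]=0)=0; Z[11]=0
i=12: min(r-i=2, Z[2]=0)=0; Z[12]=0
i=13: min(r-i=1, Z[3]=0)=0; Z[13]=0
i=14: i≥r, start 0; Z[14]=0
i=15: i≥r, start 0; Z[15]=0
i=16: i≥r, start 0; Z[16]=0
i=17: i≥r, start 0; Z[17]=1 extend→box=[17,18)
i=18: i≥r, start 0; Z[18]=4 extend→box=[18,22)
i=19: min(r-i=3, Z[1]=0)=0; Z[19]=0
i=20: min(r-i=2, Z[2]=0)=0; Z[20]=0
i=21: min(r-i=1, Z[3]=0)=0; Z[21]=0

[22, 0, 0, 0, 4, 0, 0, 0, 0, 0, 4, 0, 0, 0, 0, 0, 0, 1, 4, 0, 0, 0]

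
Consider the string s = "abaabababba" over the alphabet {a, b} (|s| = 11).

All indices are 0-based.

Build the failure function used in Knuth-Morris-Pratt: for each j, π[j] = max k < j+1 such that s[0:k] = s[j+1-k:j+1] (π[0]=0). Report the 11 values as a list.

π[0] = 0
j=1 s[j]='b': π[1]=0 (border '')
j=2 s[j]='a': π[2]=1 (border 'a')
j=3 s[j]='a': k: 1→0; π[3]=1 (border 'a')
j=4 s[j]='b': π[4]=2 (border 'ab')
j=5 s[j]='a': π[5]=3 (border 'aba')
j=6 s[j]='b': k: 3→1; π[6]=2 (border 'ab')
j=7 s[j]='a': π[7]=3 (border 'aba')
j=8 s[j]='b': k: 3→1; π[8]=2 (border 'ab')
j=9 s[j]='b': k: 2→0; π[9]=0 (border '')
j=10 s[j]='a': π[10]=1 (border 'a')

[0, 0, 1, 1, 2, 3, 2, 3, 2, 0, 1]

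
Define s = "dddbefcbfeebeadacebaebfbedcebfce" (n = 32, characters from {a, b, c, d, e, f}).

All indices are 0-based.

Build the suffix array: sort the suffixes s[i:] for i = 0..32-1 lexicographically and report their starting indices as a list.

[15, 13, 19, 18, 11, 23, 3, 21, 28, 7, 6, 30, 16, 26, 14, 2, 25, 1, 0, 31, 12, 17, 10, 20, 27, 24, 9, 4, 22, 5, 29, 8]

rank→(start, suffix):
  0 → (15, 'acebaebfbedcebfce')
  1 → (13, 'adacebaebfbedcebfce')
  2 → (19, 'aebfbedcebfce')
  3 → (18, 'baebfbedcebfce')
  4 → (11, 'beadacebaebfbedcebfce')
  5 → (23, 'bedcebfce')
  6 → (3, 'befcbfeebeadacebaebfbedcebfce')
  7 → (21, 'bfbedcebfce')
  8 → (28, 'bfce')
  9 → (7, 'bfeebeadacebaebfbedcebfce')
  10 → (6, 'cbfeebeadacebaebfbedcebfce')
  11 → (30, 'ce')
  12 → (16, 'cebaebfbedcebfce')
  13 → (26, 'cebfce')
  14 → (14, 'dacebaebfbedcebfce')
  15 → (2, 'dbefcbfeebeadacebaebfbedcebfce')
  16 → (25, 'dcebfce')
  17 → (1, 'ddbefcbfeebeadacebaebfbedcebfce')
  18 → (0, 'dddbefcbfeebeadacebaebfbedcebfce')
  19 → (31, 'e')
  20 → (12, 'eadacebaebfbedcebfce')
  21 → (17, 'ebaebfbedcebfce')
  22 → (10, 'ebeadacebaebfbedcebfce')
  23 → (20, 'ebfbedcebfce')
  24 → (27, 'ebfce')
  25 → (24, 'edcebfce')
  26 → (9, 'eebeadacebaebfbedcebfce')
  27 → (4, 'efcbfeebeadacebaebfbedcebfce')
  28 → (22, 'fbedcebfce')
  29 → (5, 'fcbfeebeadacebaebfbedcebfce')
  30 → (29, 'fce')
  31 → (8, 'feebeadacebaebfbedcebfce')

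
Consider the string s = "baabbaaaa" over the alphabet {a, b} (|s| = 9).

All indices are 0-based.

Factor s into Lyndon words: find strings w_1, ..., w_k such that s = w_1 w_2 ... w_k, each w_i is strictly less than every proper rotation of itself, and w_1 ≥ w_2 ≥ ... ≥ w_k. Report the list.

emit factor 1: 'b' (i=0, period=1)
emit factor 2: 'aabb' (i=1, period=4)
emit factor 3: 'a' (i=5, period=1)
emit factor 4: 'a' (i=6, period=1)
emit factor 5: 'a' (i=7, period=1)
emit factor 6: 'a' (i=8, period=1)

["b", "aabb", "a", "a", "a", "a"]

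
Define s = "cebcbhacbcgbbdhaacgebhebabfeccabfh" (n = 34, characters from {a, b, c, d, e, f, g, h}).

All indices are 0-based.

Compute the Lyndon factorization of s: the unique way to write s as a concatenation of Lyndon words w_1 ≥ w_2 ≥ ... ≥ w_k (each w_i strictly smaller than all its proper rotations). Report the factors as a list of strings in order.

["ce", "bcbh", "acbcgbbdh", "aacgebhebabfeccabfh"]

emit factor 1: 'ce' (i=0, period=2)
emit factor 2: 'bcbh' (i=2, period=4)
emit factor 3: 'acbcgbbdh' (i=6, period=9)
emit factor 4: 'aacgebhebabfeccabfh' (i=15, period=19)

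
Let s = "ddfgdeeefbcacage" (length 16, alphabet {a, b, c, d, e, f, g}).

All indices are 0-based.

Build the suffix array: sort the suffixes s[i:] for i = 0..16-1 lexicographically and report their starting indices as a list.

[11, 13, 9, 10, 12, 0, 4, 1, 15, 5, 6, 7, 8, 2, 3, 14]

rank | idx | suffix
   0 |  11 | acage
   1 |  13 | age
   2 |   9 | bcacage
   3 |  10 | cacage
   4 |  12 | cage
   5 |   0 | ddfgdeeefbcacage
   6 |   4 | deeefbcacage
   7 |   1 | dfgdeeefbcacage
   8 |  15 | e
   9 |   5 | eeefbcacage
  10 |   6 | eefbcacage
  11 |   7 | efbcacage
  12 |   8 | fbcacage
  13 |   2 | fgdeeefbcacage
  14 |   3 | gdeeefbcacage
  15 |  14 | ge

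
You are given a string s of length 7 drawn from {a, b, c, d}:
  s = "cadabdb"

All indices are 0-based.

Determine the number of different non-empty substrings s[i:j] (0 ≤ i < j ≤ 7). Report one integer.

25

rank | idx | suffix
   0 |   3 | abdb
   1 |   1 | adabdb
   2 |   6 | b
   3 |   4 | bdb
   4 |   0 | cadabdb
   5 |   2 | dabdb
   6 |   5 | db

SA = [3, 1, 6, 4, 0, 2, 5]
rank  pair      lcp
   1  s[3:],s[1:]  1  'a'
   2  s[1:],s[6:]  0  ''
   3  s[6:],s[4:]  1  'b'
   4  s[4:],s[0:]  0  ''
   5  s[0:],s[2:]  0  ''
   6  s[2:],s[5:]  1  'd'

n(n+1)/2 = 7·8/2 = 28
Σ LCP = 0 + 1 + 0 + 1 + 0 + 0 + 1 = 3
distinct = 28 − 3 = 25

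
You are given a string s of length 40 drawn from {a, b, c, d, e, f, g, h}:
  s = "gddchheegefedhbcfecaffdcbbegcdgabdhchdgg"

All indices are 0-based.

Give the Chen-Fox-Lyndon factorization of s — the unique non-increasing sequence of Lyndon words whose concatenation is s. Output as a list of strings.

["g", "d", "d", "chheegefedh", "bcfec", "affdcbbegcdg", "abdhchdgg"]

emit factor 1: 'g' (i=0, period=1)
emit factor 2: 'd' (i=1, period=1)
emit factor 3: 'd' (i=2, period=1)
emit factor 4: 'chheegefedh' (i=3, period=11)
emit factor 5: 'bcfec' (i=14, period=5)
emit factor 6: 'affdcbbegcdg' (i=19, period=12)
emit factor 7: 'abdhchdgg' (i=31, period=9)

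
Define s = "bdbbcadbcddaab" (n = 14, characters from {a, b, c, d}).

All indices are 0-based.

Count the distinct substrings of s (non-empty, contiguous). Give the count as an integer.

93

rank | idx | suffix
   0 |  11 | aab
   1 |  12 | ab
   2 |   5 | adbcddaab
   3 |  13 | b
   4 |   2 | bbcadbcddaab
   5 |   3 | bcadbcddaab
   6 |   7 | bcddaab
   7 |   0 | bdbbcadbcddaab
   8 |   4 | cadbcddaab
   9 |   8 | cddaab
  10 |  10 | daab
  11 |   1 | dbbcadbcddaab
  12 |   6 | dbcddaab
  13 |   9 | ddaab

SA = [11, 12, 5, 13, 2, 3, 7, 0, 4, 8, 10, 1, 6, 9]
rank  pair      lcp
   1  s[11:],s[12:]  1  'a'
   2  s[12:],s[5:]  1  'a'
   3  s[5:],s[13:]  0  ''
   4  s[13:],s[2:]  1  'b'
   5  s[2:],s[3:]  1  'b'
   6  s[3:],s[7:]  2  'bc'
   7  s[7:],s[0:]  1  'b'
   8  s[0:],s[4:]  0  ''
   9  s[4:],s[8:]  1  'c'
  10  s[8:],s[10:]  0  ''
  11  s[10:],s[1:]  1  'd'
  12  s[1:],s[6:]  2  'db'
  13  s[6:],s[9:]  1  'd'

n(n+1)/2 = 14·15/2 = 105
Σ LCP = 0 + 1 + 1 + 0 + 1 + 1 + 2 + 1 + 0 + 1 + 0 + 1 + 2 + 1 = 12
distinct = 105 − 12 = 93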